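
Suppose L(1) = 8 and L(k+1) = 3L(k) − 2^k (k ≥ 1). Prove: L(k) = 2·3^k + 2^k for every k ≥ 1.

Base case: L(1) = 8, and 2·3^1 + 2^1 = 6 + 2 = 8.
Assume L(r) = 2·3^r + 2^r for some r ≥ 1.
Then L(r+1) = 3L(r) − 2^r = 3·(2·3^r + 2^r) − 2^r = 2·3^{r+1} + 3·2^r − 2^r = 2·3^{r+1} + 2·2^r = 2·3^{r+1} + 2^{r+1}.
By induction, L(k) = 2·3^k + 2^k for all k ≥ 1.

L(k) = 2·3^k + 2^k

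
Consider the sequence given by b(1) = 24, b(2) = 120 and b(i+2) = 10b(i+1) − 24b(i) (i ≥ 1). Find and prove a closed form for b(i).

Claim: b(i) = 3·4^i + 2·6^i.

Base cases: b(1) = 24 and 3·4^1 + 2·6^1 = 24; b(2) = 120 and 3·4^2 + 2·6^2 = 120.
Assume b(t) = 3·4^t + 2·6^t for all 1 ≤ t ≤ j, where j ≥ 2.
Then b(j+1) = 10b(j) − 24b(j−1) = 10·(3·4^j + 2·6^j) − 24·(3·4^{j−1} + 2·6^{j−1}) = 3·(10·4 − 24)4^{j−1} + 2·(10·6 − 24)6^{j−1} = 48·4^{j−1} + 72·6^{j−1} = 3·4^{j+1} + 2·6^{j+1}.
This completes the inductive step, so b(i) = 3·4^i + 2·6^i for all i ≥ 1.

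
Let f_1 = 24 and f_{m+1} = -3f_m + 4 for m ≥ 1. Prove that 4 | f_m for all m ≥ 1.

Base case: f_1 = 24 = 4·6, so 4 | f_1.
Assume 4 | f_r, so f_r = 4t for some integer t.
Then f_{r+1} = -3f_r + 4 = -3·(4t) + 4 = 4(-3t + 1), so 4 | f_{r+1}.
Hence 4 | f_m for every m ≥ 1, by induction.

4 | f_m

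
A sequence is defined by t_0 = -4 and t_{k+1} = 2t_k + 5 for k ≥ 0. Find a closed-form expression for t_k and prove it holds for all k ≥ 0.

Claim: t_k = 2^k − 5.

Base case: t_0 = -4, and 2^0 − 5 = 1 − 5 = -4.
Assume t_r = 2^r − 5 for some r ≥ 0.
Then t_{r+1} = 2t_r + 5 = 2·(2^r − 5) + 5 = 2^{r+1} − 10 + 5 = 2^{r+1} − 5.
By induction, t_k = 2^k − 5 for all k ≥ 0.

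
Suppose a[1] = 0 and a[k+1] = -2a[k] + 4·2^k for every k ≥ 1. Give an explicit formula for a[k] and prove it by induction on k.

Claim: a[k] = (-2)^k + 2^k.

Base case: a[1] = 0, and (-2)^1 + 2^1 = -2 + 2 = 0.
Assume a[r] = (-2)^r + 2^r for some r ≥ 1.
Then a[r+1] = -2a[r] + 4·2^r = -2·((-2)^r + 2^r) + 4·2^r = (-2)^{r+1} − 2·2^r + 4·2^r = (-2)^{r+1} + 2·2^r = (-2)^{r+1} + 2^{r+1}.
This completes the inductive step, so a[k] = (-2)^k + 2^k for all k ≥ 1.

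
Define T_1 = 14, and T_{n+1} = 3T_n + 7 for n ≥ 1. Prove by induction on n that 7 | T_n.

Base case: T_1 = 14 = 7·2, so 7 | T_1.
Assume 7 | T_r, so T_r = 7t for some integer t.
Then T_{r+1} = 3T_r + 7 = 3·(7t) + 7 = 7(3t + 1), so 7 | T_{r+1}.
By induction, 7 | T_n for all n ≥ 1.

7 | T_n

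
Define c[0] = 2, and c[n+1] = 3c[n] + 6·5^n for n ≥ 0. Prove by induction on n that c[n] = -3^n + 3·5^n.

Base case: c[0] = 2, and -3^0 + 3·5^0 = -1 + 3 = 2.
Assume c[j] = -3^j + 3·5^j for some j ≥ 0.
Then c[j+1] = 3c[j] + 6·5^j = 3·(-3^j + 3·5^j) + 6·5^j = -3^{j+1} + 9·5^j + 6·5^j = -3^{j+1} + 15·5^j = -3^{j+1} + 3·5^{j+1}.
So the formula holds for j+1, and by induction c[n] = -3^n + 3·5^n for all n ≥ 0.

c[n] = -3^n + 3·5^n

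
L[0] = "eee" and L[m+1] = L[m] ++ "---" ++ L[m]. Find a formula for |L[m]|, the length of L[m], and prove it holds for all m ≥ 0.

Claim: |L[m]| = 6·2^m − 3.

Base case: |L[0]| = 3, and 6·2^0 − 3 = 3.
Assume |L[r]| = 6·2^r − 3.
Then |L[r+1]| = |L[r]| + 3 + |L[r]| = 2|L[r]| + 3 = 2(6·2^r − 3) + 3 = 6·2^{r+1} − 6 + 3 = 6·2^{r+1} − 3.
Hence |L[m]| = 6·2^m − 3 for every m ≥ 0, by induction.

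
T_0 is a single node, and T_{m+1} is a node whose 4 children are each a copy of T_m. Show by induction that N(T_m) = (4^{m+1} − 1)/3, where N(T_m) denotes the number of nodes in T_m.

Base case: N(T_0) = 1, and (4^{0+1} − 1)/3 = 1.
Assume N(T_k) = (4^{k+1} − 1)/3.
Then N(T_{k+1}) = 1 + 4N(T_k) = 1 + 4·(4^{k+1} − 1)/3 = 1 + (4^{k+2} − 4)/3 = (3 + 4^{k+2} − 4)/3 = (4^{k+2} − 1)/3.
So the formula holds for k+1, and by induction N(T_m) = (4^{m+1} − 1)/3 for all m ≥ 0.

N(T_m) = (4^{m+1} − 1)/3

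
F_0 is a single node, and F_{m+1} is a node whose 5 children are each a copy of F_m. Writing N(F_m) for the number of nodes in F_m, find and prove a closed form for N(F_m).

Claim: N(F_m) = (5^{m+1} − 1)/4.

Base case: N(F_0) = 1, and (5^{0+1} − 1)/4 = 1.
Assume N(F_k) = (5^{k+1} − 1)/4.
Then N(F_{k+1}) = 1 + 5N(F_k) = 1 + 5·(5^{k+1} − 1)/4 = 1 + (5^{k+2} − 5)/4 = (4 + 5^{k+2} − 5)/4 = (5^{k+2} − 1)/4.
By induction, N(F_m) = (5^{m+1} − 1)/4 for all m ≥ 0.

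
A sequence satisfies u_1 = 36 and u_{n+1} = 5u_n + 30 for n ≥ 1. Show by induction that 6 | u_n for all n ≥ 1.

Base case: u_1 = 36 = 6·6, so 6 | u_1.
Assume 6 | u_r, so u_r = 6t for some integer t.
Then u_{r+1} = 5u_r + 30 = 5·(6t) + 30 = 6(5t + 5), so 6 | u_{r+1}.
This completes the inductive step, so 6 | u_n for all n ≥ 1.

6 | u_n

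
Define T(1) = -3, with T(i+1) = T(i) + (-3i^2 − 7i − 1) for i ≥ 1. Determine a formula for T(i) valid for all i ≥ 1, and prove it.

Claim: T(i) = -i^3 − 2i^2 + 2i − 2.

Base case: T(1) = -3, and -1^3 − 2·1^2 + 2·1 − 2 = -3.
Assume T(j) = -j^3 − 2j^2 + 2j − 2.
Then T(j+1) = T(j) + (-3j^2 − 7j − 1) = (-j^3 − 2j^2 + 2j − 2) + (-3j^2 − 7j − 1) = -j^3 − 5j^2 − 5j − 3,
and -(j+1)^3 − 2·(j+1)^2 + 2·(j+1) − 2 = -j^3 − 5j^2 − 5j − 3.
This completes the inductive step, so T(i) = -i^3 − 2i^2 + 2i − 2 for all i ≥ 1.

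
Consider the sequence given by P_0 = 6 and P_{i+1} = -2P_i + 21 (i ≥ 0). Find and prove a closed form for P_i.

Claim: P_i = -(-2)^i + 7.

Base case: P_0 = 6, and -(-2)^0 + 7 = -1 + 7 = 6.
Assume P_k = -(-2)^k + 7 for some k ≥ 0.
Then P_{k+1} = -2P_k + 21 = -2·(-(-2)^k + 7) + 21 = 2·(-2)^k − 14 + 21 = -(-2)^{k+1} + 7.
This completes the inductive step, so P_i = -(-2)^i + 7 for all i ≥ 0.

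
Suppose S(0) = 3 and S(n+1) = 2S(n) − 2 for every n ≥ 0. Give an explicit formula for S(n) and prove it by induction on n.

Claim: S(n) = 2^n + 2.

Base case: S(0) = 3, and 2^0 + 2 = 1 + 2 = 3.
Assume S(r) = 2^r + 2 for some r ≥ 0.
Then S(r+1) = 2S(r) − 2 = 2·(2^r + 2) − 2 = 2^{r+1} + 4 − 2 = 2^{r+1} + 2.
By induction, S(n) = 2^n + 2 for all n ≥ 0.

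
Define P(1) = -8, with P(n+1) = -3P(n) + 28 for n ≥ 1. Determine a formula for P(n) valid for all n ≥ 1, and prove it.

Claim: P(n) = 5·(-3)^n + 7.

Base case: P(1) = -8, and 5·(-3)^1 + 7 = -15 + 7 = -8.
Assume P(k) = 5·(-3)^k + 7 for some k ≥ 1.
Then P(k+1) = -3P(k) + 28 = -3·(5·(-3)^k + 7) + 28 = -15·(-3)^k − 21 + 28 = 5·(-3)^{k+1} + 7.
Hence P(n) = 5·(-3)^n + 7 for every n ≥ 1, by induction.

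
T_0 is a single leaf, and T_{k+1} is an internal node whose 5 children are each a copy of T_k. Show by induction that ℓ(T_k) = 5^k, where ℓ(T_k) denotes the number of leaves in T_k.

Base case: ℓ(T_0) = 1, and 5^0 = 1.
Assume ℓ(T_j) = 5^j.
Then ℓ(T_{j+1}) = 5·ℓ(T_j) = 5·5^j = 5^{j+1}.
Hence ℓ(T_k) = 5^k for every k ≥ 0, by induction.

ℓ(T_k) = 5^k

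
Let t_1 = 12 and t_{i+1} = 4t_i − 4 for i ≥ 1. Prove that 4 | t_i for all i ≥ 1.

Base case: t_1 = 12 = 4·3, so 4 | t_1.
Assume 4 | t_j, so t_j = 4s for some integer s.
Then t_{j+1} = 4t_j − 4 = 4·(4s) − 4 = 4(4s − 1), so 4 | t_{j+1}.
So the property holds for j+1, and by induction 4 | t_i for all i ≥ 1.

4 | t_i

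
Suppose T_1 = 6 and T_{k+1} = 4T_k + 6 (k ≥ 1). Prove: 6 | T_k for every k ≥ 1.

Base case: T_1 = 6 = 6·1, so 6 | T_1.
Assume 6 | T_r, so T_r = 6t for some integer t.
Then T_{r+1} = 4T_r + 6 = 4·(6t) + 6 = 6(4t + 1), so 6 | T_{r+1}.
So the property holds for r+1, and by induction 6 | T_k for all k ≥ 1.

6 | T_k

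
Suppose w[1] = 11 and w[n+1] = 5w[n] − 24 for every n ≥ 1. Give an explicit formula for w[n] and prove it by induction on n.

Claim: w[n] = 5^n + 6.

Base case: w[1] = 11, and 5^1 + 6 = 5 + 6 = 11.
Assume w[k] = 5^k + 6 for some k ≥ 1.
Then w[k+1] = 5w[k] − 24 = 5·(5^k + 6) − 24 = 5^{k+1} + 30 − 24 = 5^{k+1} + 6.
Hence w[n] = 5^n + 6 for every n ≥ 1, by induction.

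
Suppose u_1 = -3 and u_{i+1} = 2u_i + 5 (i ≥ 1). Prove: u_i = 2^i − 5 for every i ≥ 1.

Base case: u_1 = -3, and 2^1 − 5 = 2 − 5 = -3.
Assume u_j = 2^j − 5 for some j ≥ 1.
Then u_{j+1} = 2u_j + 5 = 2·(2^j − 5) + 5 = 2^{j+1} − 10 + 5 = 2^{j+1} − 5.
Hence u_i = 2^i − 5 for every i ≥ 1, by induction.

u_i = 2^i − 5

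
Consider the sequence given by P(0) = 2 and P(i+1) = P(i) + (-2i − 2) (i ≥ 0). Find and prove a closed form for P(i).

Claim: P(i) = -i^2 − i + 2.

Base case: P(0) = 2, and -0^2 − 0 + 2 = 2.
Assume P(m) = -m^2 − m + 2.
Then P(m+1) = P(m) + (-2m − 2) = (-m^2 − m + 2) + (-2m − 2) = -m^2 − 3m,
and -(m+1)^2 − (m+1) + 2 = -m^2 − 3m.
This completes the inductive step, so P(i) = -i^2 − i + 2 for all i ≥ 0.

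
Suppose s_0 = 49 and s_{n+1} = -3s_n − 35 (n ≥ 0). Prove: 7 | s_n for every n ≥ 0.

Base case: s_0 = 49 = 7·7, so 7 | s_0.
Assume 7 | s_j, so s_j = 7t for some integer t.
Then s_{j+1} = -3s_j − 35 = -3·(7t) − 35 = 7(-3t − 5), so 7 | s_{j+1}.
By induction, 7 | s_n for all n ≥ 0.

7 | s_n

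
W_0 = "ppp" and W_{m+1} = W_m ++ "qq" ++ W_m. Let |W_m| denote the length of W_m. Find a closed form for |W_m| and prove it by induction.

Claim: |W_m| = 5·2^m − 2.

Base case: |W_0| = 3, and 5·2^0 − 2 = 3.
Assume |W_j| = 5·2^j − 2.
Then |W_{j+1}| = |W_j| + 2 + |W_j| = 2|W_j| + 2 = 2(5·2^j − 2) + 2 = 5·2^{j+1} − 4 + 2 = 5·2^{j+1} − 2.
This completes the inductive step, so |W_m| = 5·2^m − 2 for all m ≥ 0.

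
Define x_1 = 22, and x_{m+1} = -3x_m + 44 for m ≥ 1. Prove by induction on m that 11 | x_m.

Base case: x_1 = 22 = 11·2, so 11 | x_1.
Assume 11 | x_j, so x_j = 11t for some integer t.
Then x_{j+1} = -3x_j + 44 = -3·(11t) + 44 = 11(-3t + 4), so 11 | x_{j+1}.
This completes the inductive step, so 11 | x_m for all m ≥ 1.

11 | x_m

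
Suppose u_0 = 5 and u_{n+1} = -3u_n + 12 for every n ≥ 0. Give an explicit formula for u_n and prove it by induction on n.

Claim: u_n = 2·(-3)^n + 3.

Base case: u_0 = 5, and 2·(-3)^0 + 3 = 2 + 3 = 5.
Assume u_k = 2·(-3)^k + 3 for some k ≥ 0.
Then u_{k+1} = -3u_k + 12 = -3·(2·(-3)^k + 3) + 12 = -6·(-3)^k − 9 + 12 = 2·(-3)^{k+1} + 3.
This completes the inductive step, so u_n = 2·(-3)^n + 3 for all n ≥ 0.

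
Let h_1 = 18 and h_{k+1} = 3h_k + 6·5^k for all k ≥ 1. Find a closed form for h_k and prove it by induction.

Claim: h_k = 3^k + 3·5^k.

Base case: h_1 = 18, and 3^1 + 3·5^1 = 3 + 15 = 18.
Assume h_m = 3^m + 3·5^m for some m ≥ 1.
Then h_{m+1} = 3h_m + 6·5^m = 3·(3^m + 3·5^m) + 6·5^m = 3^{m+1} + 9·5^m + 6·5^m = 3^{m+1} + 15·5^m = 3^{m+1} + 3·5^{m+1}.
So the formula holds for m+1, and by induction h_k = 3^k + 3·5^k for all k ≥ 1.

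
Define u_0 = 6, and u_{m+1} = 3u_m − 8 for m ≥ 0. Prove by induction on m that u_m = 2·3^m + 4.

Base case: u_0 = 6, and 2·3^0 + 4 = 2 + 4 = 6.
Assume u_r = 2·3^r + 4 for some r ≥ 0.
Then u_{r+1} = 3u_r − 8 = 3·(2·3^r + 4) − 8 = 6·3^r + 12 − 8 = 2·3^{r+1} + 4.
Hence u_m = 2·3^m + 4 for every m ≥ 0, by induction.

u_m = 2·3^m + 4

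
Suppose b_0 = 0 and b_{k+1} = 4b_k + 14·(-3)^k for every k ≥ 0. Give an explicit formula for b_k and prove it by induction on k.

Claim: b_k = 2·4^k − 2·(-3)^k.

Base case: b_0 = 0, and 2·4^0 − 2·(-3)^0 = 2 − 2 = 0.
Assume b_m = 2·4^m − 2·(-3)^m for some m ≥ 0.
Then b_{m+1} = 4b_m + 14·(-3)^m = 4·(2·4^m − 2·(-3)^m) + 14·(-3)^m = 2·4^{m+1} − 8·(-3)^m + 14·(-3)^m = 2·4^{m+1} + 6·(-3)^m = 2·4^{m+1} − 2·(-3)^{m+1}.
Hence b_k = 2·4^k − 2·(-3)^k for every k ≥ 0, by induction.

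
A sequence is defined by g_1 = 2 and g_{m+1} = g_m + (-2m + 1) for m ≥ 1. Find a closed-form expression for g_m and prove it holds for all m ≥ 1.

Claim: g_m = -m^2 + 2m + 1.

Base case: g_1 = 2, and -1^2 + 2·1 + 1 = 2.
Assume g_r = -r^2 + 2r + 1.
Then g_{r+1} = g_r + (-2r + 1) = (-r^2 + 2r + 1) + (-2r + 1) = -r^2 + 2,
and -(r+1)^2 + 2·(r+1) + 1 = -r^2 + 2.
This completes the inductive step, so g_m = -m^2 + 2m + 1 for all m ≥ 1.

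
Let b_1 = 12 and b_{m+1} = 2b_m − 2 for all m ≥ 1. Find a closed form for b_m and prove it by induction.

Claim: b_m = 5·2^m + 2.

Base case: b_1 = 12, and 5·2^1 + 2 = 10 + 2 = 12.
Assume b_r = 5·2^r + 2 for some r ≥ 1.
Then b_{r+1} = 2b_r − 2 = 2·(5·2^r + 2) − 2 = 10·2^r + 4 − 2 = 5·2^{r+1} + 2.
This completes the inductive step, so b_m = 5·2^m + 2 for all m ≥ 1.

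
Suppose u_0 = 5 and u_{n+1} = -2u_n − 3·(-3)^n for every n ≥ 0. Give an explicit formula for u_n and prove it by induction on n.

Claim: u_n = 2·(-2)^n + 3·(-3)^n.

Base case: u_0 = 5, and 2·(-2)^0 + 3·(-3)^0 = 2 + 3 = 5.
Assume u_r = 2·(-2)^r + 3·(-3)^r for some r ≥ 0.
Then u_{r+1} = -2u_r − 3·(-3)^r = -2·(2·(-2)^r + 3·(-3)^r) − 3·(-3)^r = 2·(-2)^{r+1} − 6·(-3)^r − 3·(-3)^r = 2·(-2)^{r+1} − 9·(-3)^r = 2·(-2)^{r+1} + 3·(-3)^{r+1}.
This completes the inductive step, so u_n = 2·(-2)^n + 3·(-3)^n for all n ≥ 0.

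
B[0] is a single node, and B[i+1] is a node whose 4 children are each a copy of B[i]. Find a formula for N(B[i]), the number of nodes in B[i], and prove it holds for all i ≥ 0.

Claim: N(B[i]) = (4^{i+1} − 1)/3.

Base case: N(B[0]) = 1, and (4^{0+1} − 1)/3 = 1.
Assume N(B[r]) = (4^{r+1} − 1)/3.
Then N(B[r+1]) = 1 + 4N(B[r]) = 1 + 4·(4^{r+1} − 1)/3 = 1 + (4^{r+2} − 4)/3 = (3 + 4^{r+2} − 4)/3 = (4^{r+2} − 1)/3.
Hence N(B[i]) = (4^{i+1} − 1)/3 for every i ≥ 0, by induction.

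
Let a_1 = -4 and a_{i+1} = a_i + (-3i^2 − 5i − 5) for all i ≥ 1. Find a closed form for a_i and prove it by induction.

Claim: a_i = -i^3 − i^2 − 3i + 1.

Base case: a_1 = -4, and -1^3 − 1^2 − 3·1 + 1 = -4.
Assume a_j = -j^3 − j^2 − 3j + 1.
Then a_{j+1} = a_j + (-3j^2 − 5j − 5) = (-j^3 − j^2 − 3j + 1) + (-3j^2 − 5j − 5) = -j^3 − 4j^2 − 8j − 4,
and -(j+1)^3 − (j+1)^2 − 3·(j+1) + 1 = -j^3 − 4j^2 − 8j − 4.
By induction, a_i = -i^3 − i^2 − 3i + 1 for all i ≥ 1.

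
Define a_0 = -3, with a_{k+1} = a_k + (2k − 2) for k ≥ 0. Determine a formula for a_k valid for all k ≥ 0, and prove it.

Claim: a_k = k^2 − 3k − 3.

Base case: a_0 = -3, and 0^2 − 3·0 − 3 = -3.
Assume a_m = m^2 − 3m − 3.
Then a_{m+1} = a_m + (2m − 2) = (m^2 − 3m − 3) + (2m − 2) = m^2 − m − 5,
and (m+1)^2 − 3·(m+1) − 3 = m^2 − m − 5.
This completes the inductive step, so a_k = k^2 − 3k − 3 for all k ≥ 0.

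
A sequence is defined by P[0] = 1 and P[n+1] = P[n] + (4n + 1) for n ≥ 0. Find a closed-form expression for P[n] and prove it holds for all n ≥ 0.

Claim: P[n] = 2n^2 − n + 1.

Base case: P[0] = 1, and 2·0^2 − 0 + 1 = 1.
Assume P[m] = 2m^2 − m + 1.
Then P[m+1] = P[m] + (4m + 1) = (2m^2 − m + 1) + (4m + 1) = 2m^2 + 3m + 2,
and 2·(m+1)^2 − (m+1) + 1 = 2m^2 + 3m + 2.
Hence P[n] = 2n^2 − n + 1 for every n ≥ 0, by induction.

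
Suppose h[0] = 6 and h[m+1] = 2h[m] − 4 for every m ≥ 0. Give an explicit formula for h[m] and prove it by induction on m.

Claim: h[m] = 2^{m+1} + 4.

Base case: h[0] = 6, and 2^{0+1} + 4 = 2 + 4 = 6.
Assume h[k] = 2^{k+1} + 4 for some k ≥ 0.
Then h[k+1] = 2h[k] − 4 = 2·(2^{k+1} + 4) − 4 = 2^{k+2} + 8 − 4 = 2^{k+2} + 4.
Hence h[m] = 2^{m+1} + 4 for every m ≥ 0, by induction.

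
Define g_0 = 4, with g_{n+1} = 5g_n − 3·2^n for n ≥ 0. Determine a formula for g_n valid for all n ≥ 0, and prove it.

Claim: g_n = 3·5^n + 2^n.

Base case: g_0 = 4, and 3·5^0 + 2^0 = 3 + 1 = 4.
Assume g_k = 3·5^k + 2^k for some k ≥ 0.
Then g_{k+1} = 5g_k − 3·2^k = 5·(3·5^k + 2^k) − 3·2^k = 3·5^{k+1} + 5·2^k − 3·2^k = 3·5^{k+1} + 2·2^k = 3·5^{k+1} + 2^{k+1}.
This completes the inductive step, so g_n = 3·5^n + 2^n for all n ≥ 0.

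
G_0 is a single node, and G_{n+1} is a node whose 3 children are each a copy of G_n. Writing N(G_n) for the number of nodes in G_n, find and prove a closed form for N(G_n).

Claim: N(G_n) = (3^{n+1} − 1)/2.

Base case: N(G_0) = 1, and (3^{0+1} − 1)/2 = 1.
Assume N(G_r) = (3^{r+1} − 1)/2.
Then N(G_{r+1}) = 1 + 3N(G_r) = 1 + 3·(3^{r+1} − 1)/2 = 1 + (3^{r+2} − 3)/2 = (2 + 3^{r+2} − 3)/2 = (3^{r+2} − 1)/2.
So the formula holds for r+1, and by induction N(G_n) = (3^{n+1} − 1)/2 for all n ≥ 0.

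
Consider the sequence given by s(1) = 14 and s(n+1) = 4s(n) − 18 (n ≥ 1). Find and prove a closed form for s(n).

Claim: s(n) = 2·4^n + 6.

Base case: s(1) = 14, and 2·4^1 + 6 = 8 + 6 = 14.
Assume s(m) = 2·4^m + 6 for some m ≥ 1.
Then s(m+1) = 4s(m) − 18 = 4·(2·4^m + 6) − 18 = 8·4^m + 24 − 18 = 2·4^{m+1} + 6.
So the formula holds for m+1, and by induction s(n) = 2·4^n + 6 for all n ≥ 1.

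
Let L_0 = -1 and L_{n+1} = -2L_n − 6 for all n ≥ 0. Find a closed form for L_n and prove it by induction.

Claim: L_n = (-2)^n − 2.

Base case: L_0 = -1, and (-2)^0 − 2 = 1 − 2 = -1.
Assume L_m = (-2)^m − 2 for some m ≥ 0.
Then L_{m+1} = -2L_m − 6 = -2·((-2)^m − 2) − 6 = -2·(-2)^m + 4 − 6 = (-2)^{m+1} − 2.
So the formula holds for m+1, and by induction L_n = (-2)^n − 2 for all n ≥ 0.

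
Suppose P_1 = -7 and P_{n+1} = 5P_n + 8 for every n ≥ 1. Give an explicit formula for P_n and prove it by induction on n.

Claim: P_n = -5^n − 2.

Base case: P_1 = -7, and -5^1 − 2 = -5 − 2 = -7.
Assume P_m = -5^m − 2 for some m ≥ 1.
Then P_{m+1} = 5P_m + 8 = 5·(-5^m − 2) + 8 = -5^{m+1} − 10 + 8 = -5^{m+1} − 2.
Hence P_n = -5^n − 2 for every n ≥ 1, by induction.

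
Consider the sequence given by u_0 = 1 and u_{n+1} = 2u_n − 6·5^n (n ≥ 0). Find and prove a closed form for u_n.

Claim: u_n = 3·2^n − 2·5^n.

Base case: u_0 = 1, and 3·2^0 − 2·5^0 = 3 − 2 = 1.
Assume u_k = 3·2^k − 2·5^k for some k ≥ 0.
Then u_{k+1} = 2u_k − 6·5^k = 2·(3·2^k − 2·5^k) − 6·5^k = 3·2^{k+1} − 4·5^k − 6·5^k = 3·2^{k+1} − 10·5^k = 3·2^{k+1} − 2·5^{k+1}.
This completes the inductive step, so u_n = 3·2^n − 2·5^n for all n ≥ 0.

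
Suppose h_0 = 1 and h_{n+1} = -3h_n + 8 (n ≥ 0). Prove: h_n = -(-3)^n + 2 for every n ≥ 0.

Base case: h_0 = 1, and -(-3)^0 + 2 = -1 + 2 = 1.
Assume h_m = -(-3)^m + 2 for some m ≥ 0.
Then h_{m+1} = -3h_m + 8 = -3·(-(-3)^m + 2) + 8 = 3·(-3)^m − 6 + 8 = -(-3)^{m+1} + 2.
By induction, h_n = -(-3)^n + 2 for all n ≥ 0.

h_n = -(-3)^n + 2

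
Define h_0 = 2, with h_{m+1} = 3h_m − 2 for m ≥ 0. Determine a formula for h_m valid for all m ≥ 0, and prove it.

Claim: h_m = 3^m + 1.

Base case: h_0 = 2, and 3^0 + 1 = 1 + 1 = 2.
Assume h_j = 3^j + 1 for some j ≥ 0.
Then h_{j+1} = 3h_j − 2 = 3·(3^j + 1) − 2 = 3^{j+1} + 3 − 2 = 3^{j+1} + 1.
Hence h_m = 3^m + 1 for every m ≥ 0, by induction.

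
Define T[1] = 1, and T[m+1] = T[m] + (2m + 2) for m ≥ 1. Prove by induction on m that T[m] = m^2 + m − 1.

Base case: T[1] = 1, and 1^2 + 1 − 1 = 1.
Assume T[r] = r^2 + r − 1.
Then T[r+1] = T[r] + (2r + 2) = (r^2 + r − 1) + (2r + 2) = r^2 + 3r + 1,
and (r+1)^2 + (r+1) − 1 = r^2 + 3r + 1.
Hence T[m] = m^2 + m − 1 for every m ≥ 1, by induction.

T[m] = m^2 + m − 1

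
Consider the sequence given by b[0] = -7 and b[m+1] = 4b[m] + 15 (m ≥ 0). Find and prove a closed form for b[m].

Claim: b[m] = -2·4^m − 5.

Base case: b[0] = -7, and -2·4^0 − 5 = -2 − 5 = -7.
Assume b[k] = -2·4^k − 5 for some k ≥ 0.
Then b[k+1] = 4b[k] + 15 = 4·(-2·4^k − 5) + 15 = -8·4^k − 20 + 15 = -2·4^{k+1} − 5.
By induction, b[m] = -2·4^m − 5 for all m ≥ 0.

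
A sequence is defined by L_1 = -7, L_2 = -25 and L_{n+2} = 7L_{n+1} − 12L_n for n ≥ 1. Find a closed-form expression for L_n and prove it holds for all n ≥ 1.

Claim: L_n = -4^n − 3^n.

Base cases: L_1 = -7 and -4^1 − 3^1 = -7; L_2 = -25 and -4^2 − 3^2 = -25.
Assume L_j = -4^j − 3^j for all 1 ≤ j ≤ m, where m ≥ 2.
Then L_{m+1} = 7L_m − 12L_{m−1} = 7·(-4^m − 3^m) − 12·(-4^{m−1} − 3^{m−1}) = -(7·4 − 12)4^{m−1} − (7·3 − 12)3^{m−1} = -16·4^{m−1} − 9·3^{m−1} = -4^{m+1} − 3^{m+1}.
By strong induction, L_n = -4^n − 3^n for all n ≥ 1.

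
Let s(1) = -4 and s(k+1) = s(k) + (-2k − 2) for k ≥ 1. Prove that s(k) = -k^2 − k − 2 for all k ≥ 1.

Base case: s(1) = -4, and -1^2 − 1 − 2 = -4.
Assume s(m) = -m^2 − m − 2.
Then s(m+1) = s(m) + (-2m − 2) = (-m^2 − m − 2) + (-2m − 2) = -m^2 − 3m − 4,
and -(m+1)^2 − (m+1) − 2 = -m^2 − 3m − 4.
This completes the inductive step, so s(k) = -k^2 − k − 2 for all k ≥ 1.

s(k) = -k^2 − k − 2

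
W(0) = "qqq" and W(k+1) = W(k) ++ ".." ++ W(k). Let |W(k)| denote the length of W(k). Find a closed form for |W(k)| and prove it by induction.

Claim: |W(k)| = 5·2^k − 2.

Base case: |W(0)| = 3, and 5·2^0 − 2 = 3.
Assume |W(j)| = 5·2^j − 2.
Then |W(j+1)| = |W(j)| + 2 + |W(j)| = 2|W(j)| + 2 = 2(5·2^j − 2) + 2 = 5·2^{j+1} − 4 + 2 = 5·2^{j+1} − 2.
This completes the inductive step, so |W(k)| = 5·2^k − 2 for all k ≥ 0.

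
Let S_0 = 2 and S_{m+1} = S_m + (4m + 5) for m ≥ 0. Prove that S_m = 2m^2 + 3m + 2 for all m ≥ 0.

Base case: S_0 = 2, and 2·0^2 + 3·0 + 2 = 2.
Assume S_j = 2j^2 + 3j + 2.
Then S_{j+1} = S_j + (4j + 5) = (2j^2 + 3j + 2) + (4j + 5) = 2j^2 + 7j + 7,
and 2·(j+1)^2 + 3·(j+1) + 2 = 2j^2 + 7j + 7.
Hence S_m = 2m^2 + 3m + 2 for every m ≥ 0, by induction.

S_m = 2m^2 + 3m + 2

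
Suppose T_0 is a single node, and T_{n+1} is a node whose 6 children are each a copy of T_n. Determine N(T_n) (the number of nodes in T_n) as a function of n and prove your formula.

Claim: N(T_n) = (6^{n+1} − 1)/5.

Base case: N(T_0) = 1, and (6^{0+1} − 1)/5 = 1.
Assume N(T_m) = (6^{m+1} − 1)/5.
Then N(T_{m+1}) = 1 + 6N(T_m) = 1 + 6·(6^{m+1} − 1)/5 = 1 + (6^{m+2} − 6)/5 = (5 + 6^{m+2} − 6)/5 = (6^{m+2} − 1)/5.
Hence N(T_n) = (6^{n+1} − 1)/5 for every n ≥ 0, by induction.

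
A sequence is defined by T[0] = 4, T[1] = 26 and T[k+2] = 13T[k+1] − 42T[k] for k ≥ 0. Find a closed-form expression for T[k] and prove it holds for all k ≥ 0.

Claim: T[k] = 2·7^k + 2·6^k.

Base cases: T[0] = 4 and 2·7^0 + 2·6^0 = 4; T[1] = 26 and 2·7^1 + 2·6^1 = 26.
Assume T[i] = 2·7^i + 2·6^i for all 0 ≤ i ≤ j, where j ≥ 1.
Then T[j+1] = 13T[j] − 42T[j−1] = 13·(2·7^j + 2·6^j) − 42·(2·7^{j−1} + 2·6^{j−1}) = 2·(13·7 − 42)7^{j−1} + 2·(13·6 − 42)6^{j−1} = 98·7^{j−1} + 72·6^{j−1} = 2·7^{j+1} + 2·6^{j+1}.
By strong induction, T[k] = 2·7^k + 2·6^k for all k ≥ 0.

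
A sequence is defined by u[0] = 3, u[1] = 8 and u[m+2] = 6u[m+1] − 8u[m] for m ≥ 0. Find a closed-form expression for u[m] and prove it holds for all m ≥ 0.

Claim: u[m] = 4^m + 2·2^m.

Base cases: u[0] = 3 and 4^0 + 2·2^0 = 3; u[1] = 8 and 4^1 + 2·2^1 = 8.
Assume u[j] = 4^j + 2·2^j for all 0 ≤ j ≤ r, where r ≥ 1.
Then u[r+1] = 6u[r] − 8u[r−1] = 6·(4^r + 2·2^r) − 8·(4^{r−1} + 2·2^{r−1}) = (6·4 − 8)4^{r−1} + 2·(6·2 − 8)2^{r−1} = 16·4^{r−1} + 8·2^{r−1} = 4^{r+1} + 2·2^{r+1}.
Hence u[m] = 4^m + 2·2^m for every m ≥ 0, by strong induction.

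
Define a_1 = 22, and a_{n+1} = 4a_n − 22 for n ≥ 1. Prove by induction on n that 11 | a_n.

Base case: a_1 = 22 = 11·2, so 11 | a_1.
Assume 11 | a_r, so a_r = 11t for some integer t.
Then a_{r+1} = 4a_r − 22 = 4·(11t) − 22 = 11(4t − 2), so 11 | a_{r+1}.
So the property holds for r+1, and by induction 11 | a_n for all n ≥ 1.

11 | a_n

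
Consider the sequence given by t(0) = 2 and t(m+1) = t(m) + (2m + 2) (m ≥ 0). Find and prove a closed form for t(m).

Claim: t(m) = m^2 + m + 2.

Base case: t(0) = 2, and 0^2 + 0 + 2 = 2.
Assume t(r) = r^2 + r + 2.
Then t(r+1) = t(r) + (2r + 2) = (r^2 + r + 2) + (2r + 2) = r^2 + 3r + 4,
and (r+1)^2 + (r+1) + 2 = r^2 + 3r + 4.
By induction, t(m) = m^2 + m + 2 for all m ≥ 0.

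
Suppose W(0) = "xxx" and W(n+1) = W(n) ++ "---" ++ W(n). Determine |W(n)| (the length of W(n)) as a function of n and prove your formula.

Claim: |W(n)| = 6·2^n − 3.

Base case: |W(0)| = 3, and 6·2^0 − 3 = 3.
Assume |W(k)| = 6·2^k − 3.
Then |W(k+1)| = |W(k)| + 3 + |W(k)| = 2|W(k)| + 3 = 2(6·2^k − 3) + 3 = 6·2^{k+1} − 6 + 3 = 6·2^{k+1} − 3.
By induction, |W(n)| = 6·2^n − 3 for all n ≥ 0.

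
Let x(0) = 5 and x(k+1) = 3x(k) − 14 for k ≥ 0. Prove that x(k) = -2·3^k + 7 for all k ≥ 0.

Base case: x(0) = 5, and -2·3^0 + 7 = -2 + 7 = 5.
Assume x(m) = -2·3^m + 7 for some m ≥ 0.
Then x(m+1) = 3x(m) − 14 = 3·(-2·3^m + 7) − 14 = -6·3^m + 21 − 14 = -2·3^{m+1} + 7.
Hence x(k) = -2·3^k + 7 for every k ≥ 0, by induction.

x(k) = -2·3^k + 7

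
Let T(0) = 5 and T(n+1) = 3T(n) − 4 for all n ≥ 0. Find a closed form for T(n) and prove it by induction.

Claim: T(n) = 3^{n+1} + 2.

Base case: T(0) = 5, and 3^{0+1} + 2 = 3 + 2 = 5.
Assume T(m) = 3^{m+1} + 2 for some m ≥ 0.
Then T(m+1) = 3T(m) − 4 = 3·(3^{m+1} + 2) − 4 = 3^{m+2} + 6 − 4 = 3^{m+2} + 2.
This completes the inductive step, so T(n) = 3^{n+1} + 2 for all n ≥ 0.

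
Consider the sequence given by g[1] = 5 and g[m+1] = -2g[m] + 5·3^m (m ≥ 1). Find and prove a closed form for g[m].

Claim: g[m] = -(-2)^m + 3^m.

Base case: g[1] = 5, and -(-2)^1 + 3^1 = 2 + 3 = 5.
Assume g[r] = -(-2)^r + 3^r for some r ≥ 1.
Then g[r+1] = -2g[r] + 5·3^r = -2·(-(-2)^r + 3^r) + 5·3^r = -(-2)^{r+1} − 2·3^r + 5·3^r = -(-2)^{r+1} + 3·3^r = -(-2)^{r+1} + 3^{r+1}.
So the formula holds for r+1, and by induction g[m] = -(-2)^m + 3^m for all m ≥ 1.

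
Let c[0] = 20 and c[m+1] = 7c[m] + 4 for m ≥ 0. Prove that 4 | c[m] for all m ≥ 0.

Base case: c[0] = 20 = 4·5, so 4 | c[0].
Assume 4 | c[j], so c[j] = 4t for some integer t.
Then c[j+1] = 7c[j] + 4 = 7·(4t) + 4 = 4(7t + 1), so 4 | c[j+1].
This completes the inductive step, so 4 | c[m] for all m ≥ 0.

4 | c[m]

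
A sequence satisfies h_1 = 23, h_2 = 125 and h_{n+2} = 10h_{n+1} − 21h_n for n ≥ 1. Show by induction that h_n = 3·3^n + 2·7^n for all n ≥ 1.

Base cases: h_1 = 23 and 3·3^1 + 2·7^1 = 23; h_2 = 125 and 3·3^2 + 2·7^2 = 125.
Assume h_j = 3·3^j + 2·7^j for all 1 ≤ j ≤ k, where k ≥ 2.
Then h_{k+1} = 10h_k − 21h_{k−1} = 10·(3·3^k + 2·7^k) − 21·(3·3^{k−1} + 2·7^{k−1}) = 3·(10·3 − 21)3^{k−1} + 2·(10·7 − 21)7^{k−1} = 27·3^{k−1} + 98·7^{k−1} = 3·3^{k+1} + 2·7^{k+1}.
Hence h_n = 3·3^n + 2·7^n for every n ≥ 1, by strong induction.

h_n = 3·3^n + 2·7^n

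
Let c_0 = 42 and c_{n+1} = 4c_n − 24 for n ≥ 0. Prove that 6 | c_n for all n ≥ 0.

Base case: c_0 = 42 = 6·7, so 6 | c_0.
Assume 6 | c_j, so c_j = 6t for some integer t.
Then c_{j+1} = 4c_j − 24 = 4·(6t) − 24 = 6(4t − 4), so 6 | c_{j+1}.
So the property holds for j+1, and by induction 6 | c_n for all n ≥ 0.

6 | c_n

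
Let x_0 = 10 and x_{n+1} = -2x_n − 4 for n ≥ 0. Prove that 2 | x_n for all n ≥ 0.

Base case: x_0 = 10 = 2·5, so 2 | x_0.
Assume 2 | x_r, so x_r = 2t for some integer t.
Then x_{r+1} = -2x_r − 4 = -2·(2t) − 4 = 2(-2t − 2), so 2 | x_{r+1}.
This completes the inductive step, so 2 | x_n for all n ≥ 0.

2 | x_n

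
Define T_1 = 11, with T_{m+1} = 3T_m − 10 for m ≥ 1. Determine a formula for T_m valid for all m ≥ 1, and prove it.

Claim: T_m = 2·3^m + 5.

Base case: T_1 = 11, and 2·3^1 + 5 = 6 + 5 = 11.
Assume T_j = 2·3^j + 5 for some j ≥ 1.
Then T_{j+1} = 3T_j − 10 = 3·(2·3^j + 5) − 10 = 6·3^j + 15 − 10 = 2·3^{j+1} + 5.
By induction, T_m = 2·3^m + 5 for all m ≥ 1.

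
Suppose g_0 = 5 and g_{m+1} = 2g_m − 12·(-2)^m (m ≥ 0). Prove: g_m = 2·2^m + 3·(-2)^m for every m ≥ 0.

Base case: g_0 = 5, and 2·2^0 + 3·(-2)^0 = 2 + 3 = 5.
Assume g_j = 2·2^j + 3·(-2)^j for some j ≥ 0.
Then g_{j+1} = 2g_j − 12·(-2)^j = 2·(2·2^j + 3·(-2)^j) − 12·(-2)^j = 2·2^{j+1} + 6·(-2)^j − 12·(-2)^j = 2·2^{j+1} − 6·(-2)^j = 2·2^{j+1} + 3·(-2)^{j+1}.
Hence g_m = 2·2^m + 3·(-2)^m for every m ≥ 0, by induction.

g_m = 2·2^m + 3·(-2)^m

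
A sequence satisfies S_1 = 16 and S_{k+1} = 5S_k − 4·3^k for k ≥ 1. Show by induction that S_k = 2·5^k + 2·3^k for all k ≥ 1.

Base case: S_1 = 16, and 2·5^1 + 2·3^1 = 10 + 6 = 16.
Assume S_j = 2·5^j + 2·3^j for some j ≥ 1.
Then S_{j+1} = 5S_j − 4·3^j = 5·(2·5^j + 2·3^j) − 4·3^j = 2·5^{j+1} + 10·3^j − 4·3^j = 2·5^{j+1} + 6·3^j = 2·5^{j+1} + 2·3^{j+1}.
This completes the inductive step, so S_k = 2·5^k + 2·3^k for all k ≥ 1.

S_k = 2·5^k + 2·3^k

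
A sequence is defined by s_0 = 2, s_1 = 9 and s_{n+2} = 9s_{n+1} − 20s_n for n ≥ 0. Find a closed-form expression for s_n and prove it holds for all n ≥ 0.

Claim: s_n = 4^n + 5^n.

Base cases: s_0 = 2 and 4^0 + 5^0 = 2; s_1 = 9 and 4^1 + 5^1 = 9.
Assume s_j = 4^j + 5^j for all 0 ≤ j ≤ r, where r ≥ 1.
Then s_{r+1} = 9s_r − 20s_{r−1} = 9·(4^r + 5^r) − 20·(4^{r−1} + 5^{r−1}) = (9·4 − 20)4^{r−1} + (9·5 − 20)5^{r−1} = 16·4^{r−1} + 25·5^{r−1} = 4^{r+1} + 5^{r+1}.
This completes the inductive step, so s_n = 4^n + 5^n for all n ≥ 0.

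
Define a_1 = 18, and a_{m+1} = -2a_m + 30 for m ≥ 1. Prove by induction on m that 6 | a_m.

Base case: a_1 = 18 = 6·3, so 6 | a_1.
Assume 6 | a_r, so a_r = 6t for some integer t.
Then a_{r+1} = -2a_r + 30 = -2·(6t) + 30 = 6(-2t + 5), so 6 | a_{r+1}.
By induction, 6 | a_m for all m ≥ 1.

6 | a_m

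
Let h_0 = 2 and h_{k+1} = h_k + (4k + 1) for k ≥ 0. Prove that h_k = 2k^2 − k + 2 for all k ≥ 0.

Base case: h_0 = 2, and 2·0^2 − 0 + 2 = 2.
Assume h_r = 2r^2 − r + 2.
Then h_{r+1} = h_r + (4r + 1) = (2r^2 − r + 2) + (4r + 1) = 2r^2 + 3r + 3,
and 2·(r+1)^2 − (r+1) + 2 = 2r^2 + 3r + 3.
By induction, h_k = 2k^2 − k + 2 for all k ≥ 0.

h_k = 2k^2 − k + 2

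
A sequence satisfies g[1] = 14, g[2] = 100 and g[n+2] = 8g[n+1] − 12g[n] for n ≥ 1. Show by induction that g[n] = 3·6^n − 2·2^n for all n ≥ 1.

Base cases: g[1] = 14 and 3·6^1 − 2·2^1 = 14; g[2] = 100 and 3·6^2 − 2·2^2 = 100.
Assume g[i] = 3·6^i − 2·2^i for all 1 ≤ i ≤ j, where j ≥ 2.
Then g[j+1] = 8g[j] − 12g[j−1] = 8·(3·6^j − 2·2^j) − 12·(3·6^{j−1} − 2·2^{j−1}) = 3·(8·6 − 12)6^{j−1} − 2·(8·2 − 12)2^{j−1} = 108·6^{j−1} − 8·2^{j−1} = 3·6^{j+1} − 2·2^{j+1}.
So the formula holds for j+1, and by strong induction g[n] = 3·6^n − 2·2^n for all n ≥ 1.

g[n] = 3·6^n − 2·2^n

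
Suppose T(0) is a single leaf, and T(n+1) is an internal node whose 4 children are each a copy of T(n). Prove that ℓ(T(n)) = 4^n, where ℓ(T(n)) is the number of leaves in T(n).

Base case: ℓ(T(0)) = 1, and 4^0 = 1.
Assume ℓ(T(r)) = 4^r.
Then ℓ(T(r+1)) = 4·ℓ(T(r)) = 4·4^r = 4^{r+1}.
This completes the inductive step, so ℓ(T(n)) = 4^n for all n ≥ 0.

ℓ(T(n)) = 4^n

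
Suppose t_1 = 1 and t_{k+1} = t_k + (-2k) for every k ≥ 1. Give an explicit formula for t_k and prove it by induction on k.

Claim: t_k = -k^2 + k + 1.

Base case: t_1 = 1, and -1^2 + 1 + 1 = 1.
Assume t_j = -j^2 + j + 1.
Then t_{j+1} = t_j + (-2j) = (-j^2 + j + 1) + (-2j) = -j^2 − j + 1,
and -(j+1)^2 + (j+1) + 1 = -j^2 − j + 1.
Hence t_k = -k^2 + k + 1 for every k ≥ 1, by induction.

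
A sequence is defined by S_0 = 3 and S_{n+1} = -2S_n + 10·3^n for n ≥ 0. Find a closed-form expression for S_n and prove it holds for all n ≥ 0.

Claim: S_n = (-2)^n + 2·3^n.

Base case: S_0 = 3, and (-2)^0 + 2·3^0 = 1 + 2 = 3.
Assume S_r = (-2)^r + 2·3^r for some r ≥ 0.
Then S_{r+1} = -2S_r + 10·3^r = -2·((-2)^r + 2·3^r) + 10·3^r = (-2)^{r+1} − 4·3^r + 10·3^r = (-2)^{r+1} + 6·3^r = (-2)^{r+1} + 2·3^{r+1}.
This completes the inductive step, so S_n = (-2)^n + 2·3^n for all n ≥ 0.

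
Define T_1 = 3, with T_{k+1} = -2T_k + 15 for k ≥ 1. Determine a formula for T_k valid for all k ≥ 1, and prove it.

Claim: T_k = (-2)^k + 5.

Base case: T_1 = 3, and (-2)^1 + 5 = -2 + 5 = 3.
Assume T_m = (-2)^m + 5 for some m ≥ 1.
Then T_{m+1} = -2T_m + 15 = -2·((-2)^m + 5) + 15 = -2·(-2)^m − 10 + 15 = (-2)^{m+1} + 5.
So the formula holds for m+1, and by induction T_k = (-2)^k + 5 for all k ≥ 1.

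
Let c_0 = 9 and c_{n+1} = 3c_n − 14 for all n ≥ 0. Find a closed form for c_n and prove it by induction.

Claim: c_n = 2·3^n + 7.

Base case: c_0 = 9, and 2·3^0 + 7 = 2 + 7 = 9.
Assume c_r = 2·3^r + 7 for some r ≥ 0.
Then c_{r+1} = 3c_r − 14 = 3·(2·3^r + 7) − 14 = 6·3^r + 21 − 14 = 2·3^{r+1} + 7.
This completes the inductive step, so c_n = 2·3^n + 7 for all n ≥ 0.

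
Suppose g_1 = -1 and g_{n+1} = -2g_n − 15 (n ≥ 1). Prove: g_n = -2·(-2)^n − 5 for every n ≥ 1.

Base case: g_1 = -1, and -2·(-2)^1 − 5 = 4 − 5 = -1.
Assume g_j = -2·(-2)^j − 5 for some j ≥ 1.
Then g_{j+1} = -2g_j − 15 = -2·(-2·(-2)^j − 5) − 15 = 4·(-2)^j + 10 − 15 = -2·(-2)^{j+1} − 5.
This completes the inductive step, so g_n = -2·(-2)^n − 5 for all n ≥ 1.

g_n = -2·(-2)^n − 5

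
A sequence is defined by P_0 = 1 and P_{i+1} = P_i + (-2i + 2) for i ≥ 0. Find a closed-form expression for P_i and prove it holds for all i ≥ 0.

Claim: P_i = -i^2 + 3i + 1.

Base case: P_0 = 1, and -0^2 + 3·0 + 1 = 1.
Assume P_k = -k^2 + 3k + 1.
Then P_{k+1} = P_k + (-2k + 2) = (-k^2 + 3k + 1) + (-2k + 2) = -k^2 + k + 3,
and -(k+1)^2 + 3·(k+1) + 1 = -k^2 + k + 3.
Hence P_i = -i^2 + 3i + 1 for every i ≥ 0, by induction.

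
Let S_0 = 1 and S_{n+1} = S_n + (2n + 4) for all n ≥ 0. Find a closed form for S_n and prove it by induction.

Claim: S_n = n^2 + 3n + 1.

Base case: S_0 = 1, and 0^2 + 3·0 + 1 = 1.
Assume S_j = j^2 + 3j + 1.
Then S_{j+1} = S_j + (2j + 4) = (j^2 + 3j + 1) + (2j + 4) = j^2 + 5j + 5,
and (j+1)^2 + 3·(j+1) + 1 = j^2 + 5j + 5.
By induction, S_n = n^2 + 3n + 1 for all n ≥ 0.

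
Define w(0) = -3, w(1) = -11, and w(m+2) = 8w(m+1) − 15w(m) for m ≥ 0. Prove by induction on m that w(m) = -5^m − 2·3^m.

Base cases: w(0) = -3 and -5^0 − 2·3^0 = -3; w(1) = -11 and -5^1 − 2·3^1 = -11.
Assume w(j) = -5^j − 2·3^j for all 0 ≤ j ≤ r, where r ≥ 1.
Then w(r+1) = 8w(r) − 15w(r−1) = 8·(-5^r − 2·3^r) − 15·(-5^{r−1} − 2·3^{r−1}) = -(8·5 − 15)5^{r−1} − 2·(8·3 − 15)3^{r−1} = -25·5^{r−1} − 18·3^{r−1} = -5^{r+1} − 2·3^{r+1}.
This completes the inductive step, so w(m) = -5^m − 2·3^m for all m ≥ 0.

w(m) = -5^m − 2·3^m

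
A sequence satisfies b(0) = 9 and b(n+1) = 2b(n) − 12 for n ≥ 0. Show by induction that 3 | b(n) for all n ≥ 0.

Base case: b(0) = 9 = 3·3, so 3 | b(0).
Assume 3 | b(k), so b(k) = 3t for some integer t.
Then b(k+1) = 2b(k) − 12 = 2·(3t) − 12 = 3(2t − 4), so 3 | b(k+1).
Hence 3 | b(n) for every n ≥ 0, by induction.

3 | b(n)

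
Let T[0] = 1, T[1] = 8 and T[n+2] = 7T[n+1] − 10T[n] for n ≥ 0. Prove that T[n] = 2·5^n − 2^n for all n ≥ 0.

Base cases: T[0] = 1 and 2·5^0 − 2^0 = 1; T[1] = 8 and 2·5^1 − 2^1 = 8.
Assume T[i] = 2·5^i − 2^i for all 0 ≤ i ≤ j, where j ≥ 1.
Then T[j+1] = 7T[j] − 10T[j−1] = 7·(2·5^j − 2^j) − 10·(2·5^{j−1} − 2^{j−1}) = 2·(7·5 − 10)5^{j−1} − (7·2 − 10)2^{j−1} = 50·5^{j−1} − 4·2^{j−1} = 2·5^{j+1} − 2^{j+1}.
So the formula holds for j+1, and by strong induction T[n] = 2·5^n − 2^n for all n ≥ 0.

T[n] = 2·5^n − 2^n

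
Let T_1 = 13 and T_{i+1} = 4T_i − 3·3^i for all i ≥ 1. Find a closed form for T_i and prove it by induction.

Claim: T_i = 4^i + 3·3^i.

Base case: T_1 = 13, and 4^1 + 3·3^1 = 4 + 9 = 13.
Assume T_r = 4^r + 3·3^r for some r ≥ 1.
Then T_{r+1} = 4T_r − 3·3^r = 4·(4^r + 3·3^r) − 3·3^r = 4^{r+1} + 12·3^r − 3·3^r = 4^{r+1} + 9·3^r = 4^{r+1} + 3·3^{r+1}.
This completes the inductive step, so T_i = 4^i + 3·3^i for all i ≥ 1.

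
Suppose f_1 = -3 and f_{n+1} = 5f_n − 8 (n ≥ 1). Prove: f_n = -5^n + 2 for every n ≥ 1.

Base case: f_1 = -3, and -5^1 + 2 = -5 + 2 = -3.
Assume f_m = -5^m + 2 for some m ≥ 1.
Then f_{m+1} = 5f_m − 8 = 5·(-5^m + 2) − 8 = -5^{m+1} + 10 − 8 = -5^{m+1} + 2.
Hence f_n = -5^n + 2 for every n ≥ 1, by induction.

f_n = -5^n + 2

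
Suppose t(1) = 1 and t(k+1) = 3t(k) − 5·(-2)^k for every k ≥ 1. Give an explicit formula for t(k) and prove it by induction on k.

Claim: t(k) = 3^k + (-2)^k.

Base case: t(1) = 1, and 3^1 + (-2)^1 = 3 − 2 = 1.
Assume t(m) = 3^m + (-2)^m for some m ≥ 1.
Then t(m+1) = 3t(m) − 5·(-2)^m = 3·(3^m + (-2)^m) − 5·(-2)^m = 3^{m+1} + 3·(-2)^m − 5·(-2)^m = 3^{m+1} − 2·(-2)^m = 3^{m+1} + (-2)^{m+1}.
This completes the inductive step, so t(k) = 3^k + (-2)^k for all k ≥ 1.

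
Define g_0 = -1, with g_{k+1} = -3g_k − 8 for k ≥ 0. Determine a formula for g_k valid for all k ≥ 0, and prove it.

Claim: g_k = (-3)^k − 2.

Base case: g_0 = -1, and (-3)^0 − 2 = 1 − 2 = -1.
Assume g_r = (-3)^r − 2 for some r ≥ 0.
Then g_{r+1} = -3g_r − 8 = -3·((-3)^r − 2) − 8 = -3·(-3)^r + 6 − 8 = (-3)^{r+1} − 2.
This completes the inductive step, so g_k = (-3)^k − 2 for all k ≥ 0.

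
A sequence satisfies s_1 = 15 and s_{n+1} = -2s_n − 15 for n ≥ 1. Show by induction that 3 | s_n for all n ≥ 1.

Base case: s_1 = 15 = 3·5, so 3 | s_1.
Assume 3 | s_m, so s_m = 3t for some integer t.
Then s_{m+1} = -2s_m − 15 = -2·(3t) − 15 = 3(-2t − 5), so 3 | s_{m+1}.
So the property holds for m+1, and by induction 3 | s_n for all n ≥ 1.

3 | s_n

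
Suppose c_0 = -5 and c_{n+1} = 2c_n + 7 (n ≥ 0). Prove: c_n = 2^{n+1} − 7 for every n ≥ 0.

Base case: c_0 = -5, and 2^{0+1} − 7 = 2 − 7 = -5.
Assume c_j = 2^{j+1} − 7 for some j ≥ 0.
Then c_{j+1} = 2c_j + 7 = 2·(2^{j+1} − 7) + 7 = 2^{j+2} − 14 + 7 = 2^{j+2} − 7.
This completes the inductive step, so c_n = 2^{n+1} − 7 for all n ≥ 0.

c_n = 2^{n+1} − 7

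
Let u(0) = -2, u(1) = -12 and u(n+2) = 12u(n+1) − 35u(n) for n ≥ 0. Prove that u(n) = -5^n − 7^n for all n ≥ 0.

Base cases: u(0) = -2 and -5^0 − 7^0 = -2; u(1) = -12 and -5^1 − 7^1 = -12.
Assume u(j) = -5^j − 7^j for all 0 ≤ j ≤ m, where m ≥ 1.
Then u(m+1) = 12u(m) − 35u(m−1) = 12·(-5^m − 7^m) − 35·(-5^{m−1} − 7^{m−1}) = -(12·5 − 35)5^{m−1} − (12·7 − 35)7^{m−1} = -25·5^{m−1} − 49·7^{m−1} = -5^{m+1} − 7^{m+1}.
By strong induction, u(n) = -5^n − 7^n for all n ≥ 0.

u(n) = -5^n − 7^n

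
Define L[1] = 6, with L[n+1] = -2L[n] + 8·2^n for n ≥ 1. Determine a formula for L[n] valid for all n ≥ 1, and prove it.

Claim: L[n] = -(-2)^n + 2·2^n.

Base case: L[1] = 6, and -(-2)^1 + 2·2^1 = 2 + 4 = 6.
Assume L[j] = -(-2)^j + 2·2^j for some j ≥ 1.
Then L[j+1] = -2L[j] + 8·2^j = -2·(-(-2)^j + 2·2^j) + 8·2^j = -(-2)^{j+1} − 4·2^j + 8·2^j = -(-2)^{j+1} + 4·2^j = -(-2)^{j+1} + 2·2^{j+1}.
So the formula holds for j+1, and by induction L[n] = -(-2)^n + 2·2^n for all n ≥ 1.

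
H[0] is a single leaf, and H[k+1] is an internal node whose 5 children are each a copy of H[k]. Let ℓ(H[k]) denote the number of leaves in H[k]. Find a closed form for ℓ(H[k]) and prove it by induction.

Claim: ℓ(H[k]) = 5^k.

Base case: ℓ(H[0]) = 1, and 5^0 = 1.
Assume ℓ(H[r]) = 5^r.
Then ℓ(H[r+1]) = 5·ℓ(H[r]) = 5·5^r = 5^{r+1}.
Hence ℓ(H[k]) = 5^k for every k ≥ 0, by induction.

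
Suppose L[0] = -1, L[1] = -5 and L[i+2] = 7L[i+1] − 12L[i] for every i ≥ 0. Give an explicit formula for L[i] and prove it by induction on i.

Claim: L[i] = 3^i − 2·4^i.

Base cases: L[0] = -1 and 3^0 − 2·4^0 = -1; L[1] = -5 and 3^1 − 2·4^1 = -5.
Assume L[j] = 3^j − 2·4^j for all 0 ≤ j ≤ k, where k ≥ 1.
Then L[k+1] = 7L[k] − 12L[k−1] = 7·(3^k − 2·4^k) − 12·(3^{k−1} − 2·4^{k−1}) = (7·3 − 12)3^{k−1} − 2·(7·4 − 12)4^{k−1} = 9·3^{k−1} − 32·4^{k−1} = 3^{k+1} − 2·4^{k+1}.
Hence L[i] = 3^i − 2·4^i for every i ≥ 0, by strong induction.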